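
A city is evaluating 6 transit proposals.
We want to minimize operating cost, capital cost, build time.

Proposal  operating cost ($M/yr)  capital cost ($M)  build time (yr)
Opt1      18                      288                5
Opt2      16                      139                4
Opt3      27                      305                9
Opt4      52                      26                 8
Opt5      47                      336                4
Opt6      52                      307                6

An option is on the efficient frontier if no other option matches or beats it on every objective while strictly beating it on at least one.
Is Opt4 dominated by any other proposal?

No

Opt1: worse on capital cost (288 vs 26).
Opt2: worse on capital cost (139 vs 26).
Opt3: worse on capital cost (305 vs 26).
Opt5: worse on capital cost (336 vs 26).
Opt6: worse on capital cost (307 vs 26).
No option is at least as good as Opt4 on every objective and strictly better on one.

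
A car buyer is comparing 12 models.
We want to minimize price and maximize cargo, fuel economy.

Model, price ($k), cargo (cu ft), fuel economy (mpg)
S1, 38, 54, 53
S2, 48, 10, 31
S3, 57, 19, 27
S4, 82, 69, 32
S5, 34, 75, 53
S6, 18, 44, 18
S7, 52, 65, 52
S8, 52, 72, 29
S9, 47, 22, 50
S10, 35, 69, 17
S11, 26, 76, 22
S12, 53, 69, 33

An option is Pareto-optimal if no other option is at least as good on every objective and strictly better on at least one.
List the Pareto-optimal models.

S5, S6, S11

S1: dominated by S5 (price 34≤38, cargo 75≥54, fuel economy 53≥53).
S2: dominated by S1 (price 38≤48, cargo 54≥10, fuel economy 53≥31).
S3: dominated by S1 (price 38≤57, cargo 54≥19, fuel economy 53≥27).
S4: dominated by S5 (price 34≤82, cargo 75≥69, fuel economy 53≥32).
S5: not dominated.
S6: not dominated (best price).
S7: dominated by S5 (price 34≤52, cargo 75≥65, fuel economy 53≥52).
S8: dominated by S5 (price 34≤52, cargo 75≥72, fuel economy 53≥29).
S9: dominated by S1 (price 38≤47, cargo 54≥22, fuel economy 53≥50).
S10: dominated by S5 (price 34≤35, cargo 75≥69, fuel economy 53≥17).
S11: not dominated (best cargo).
S12: dominated by S5 (price 34≤53, cargo 75≥69, fuel economy 53≥33).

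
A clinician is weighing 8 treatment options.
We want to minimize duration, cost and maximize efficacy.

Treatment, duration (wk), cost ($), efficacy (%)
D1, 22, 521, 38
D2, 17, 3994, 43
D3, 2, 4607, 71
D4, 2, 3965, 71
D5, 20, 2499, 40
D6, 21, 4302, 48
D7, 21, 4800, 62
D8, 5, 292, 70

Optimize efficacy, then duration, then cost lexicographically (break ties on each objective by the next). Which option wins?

First maximize efficacy: best is 71, kept {D3, D4}.
Then minimize duration: best is 2, kept {D3, D4}.
Then minimize cost: best is 3965, kept {D4}.

D4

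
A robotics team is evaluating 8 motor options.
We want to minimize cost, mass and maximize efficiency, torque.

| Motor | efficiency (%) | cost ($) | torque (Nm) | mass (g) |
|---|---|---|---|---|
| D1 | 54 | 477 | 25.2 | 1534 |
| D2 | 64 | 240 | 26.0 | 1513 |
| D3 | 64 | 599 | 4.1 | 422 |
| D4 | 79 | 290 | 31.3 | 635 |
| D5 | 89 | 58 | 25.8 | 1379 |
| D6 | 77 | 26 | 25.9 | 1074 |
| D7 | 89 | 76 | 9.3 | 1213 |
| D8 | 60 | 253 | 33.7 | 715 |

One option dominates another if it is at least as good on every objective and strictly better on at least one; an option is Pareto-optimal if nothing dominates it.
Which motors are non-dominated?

D2, D3, D4, D5, D6, D7, D8

D1: dominated by D2 (efficiency 64≥54, cost 240≤477, torque 26.0≥25.2, mass 1513≤1534).
D2: not dominated.
D3: not dominated (best mass).
D4: not dominated.
D5: not dominated.
D6: not dominated (best cost).
D7: not dominated.
D8: not dominated (best torque).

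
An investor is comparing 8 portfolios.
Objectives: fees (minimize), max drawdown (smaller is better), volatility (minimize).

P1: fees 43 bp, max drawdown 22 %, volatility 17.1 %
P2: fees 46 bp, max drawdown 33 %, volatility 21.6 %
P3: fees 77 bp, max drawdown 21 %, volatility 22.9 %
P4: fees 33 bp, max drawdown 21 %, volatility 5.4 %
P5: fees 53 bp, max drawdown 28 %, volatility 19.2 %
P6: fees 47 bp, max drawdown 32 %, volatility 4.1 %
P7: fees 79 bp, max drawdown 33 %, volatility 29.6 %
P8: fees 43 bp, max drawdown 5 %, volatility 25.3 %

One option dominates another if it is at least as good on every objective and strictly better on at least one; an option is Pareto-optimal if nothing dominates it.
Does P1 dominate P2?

P1 vs P2: fees 43≤46, max drawdown 22≤33, volatility 17.1≤21.6 — P1 is at least as good on every objective with at least one strict improvement.

Yes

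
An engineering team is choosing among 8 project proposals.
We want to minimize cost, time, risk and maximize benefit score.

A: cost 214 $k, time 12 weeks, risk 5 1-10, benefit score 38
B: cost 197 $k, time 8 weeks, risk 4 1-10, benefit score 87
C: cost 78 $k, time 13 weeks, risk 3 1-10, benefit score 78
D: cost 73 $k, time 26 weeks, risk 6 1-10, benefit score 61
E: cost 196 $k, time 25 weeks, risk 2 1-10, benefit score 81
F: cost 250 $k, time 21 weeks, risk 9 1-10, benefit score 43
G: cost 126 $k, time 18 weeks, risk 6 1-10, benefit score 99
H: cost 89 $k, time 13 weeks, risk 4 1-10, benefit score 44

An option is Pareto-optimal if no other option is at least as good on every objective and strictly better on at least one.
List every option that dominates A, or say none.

B: cost 197≤214, time 8≤12, risk 4≤5, benefit score 87≥38 — dominates A.
Others (C, D, E, F, G, H) are each worse than A on at least one objective.

B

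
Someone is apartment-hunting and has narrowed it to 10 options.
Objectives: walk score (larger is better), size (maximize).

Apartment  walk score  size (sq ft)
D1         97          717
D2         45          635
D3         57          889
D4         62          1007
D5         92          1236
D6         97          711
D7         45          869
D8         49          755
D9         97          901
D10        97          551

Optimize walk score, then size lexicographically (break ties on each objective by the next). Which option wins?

First maximize walk score: best is 97, kept {D1, D6, D9, D10}.
Then maximize size: best is 901, kept {D9}.

D9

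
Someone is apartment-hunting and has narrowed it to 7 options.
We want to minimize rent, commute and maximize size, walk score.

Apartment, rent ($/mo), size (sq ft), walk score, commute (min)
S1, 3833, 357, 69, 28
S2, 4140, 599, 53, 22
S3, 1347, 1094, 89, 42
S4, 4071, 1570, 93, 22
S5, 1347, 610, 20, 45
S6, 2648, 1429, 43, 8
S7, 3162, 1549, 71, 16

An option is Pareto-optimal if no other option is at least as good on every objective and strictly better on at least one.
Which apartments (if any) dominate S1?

S7

S7: rent 3162≤3833, size 1549≥357, walk score 71≥69, commute 16≤28 — dominates S1.
Others (S2, S3, S4, S5, S6) are each worse than S1 on at least one objective.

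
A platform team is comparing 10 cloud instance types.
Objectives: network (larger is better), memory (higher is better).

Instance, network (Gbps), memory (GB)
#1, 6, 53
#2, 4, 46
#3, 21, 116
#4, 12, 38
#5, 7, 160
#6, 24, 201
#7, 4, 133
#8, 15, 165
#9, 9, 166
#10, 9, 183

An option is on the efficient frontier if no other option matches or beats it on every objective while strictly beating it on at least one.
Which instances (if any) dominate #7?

#5: network 7≥4, memory 160≥133 — dominates #7.
#6: network 24≥4, memory 201≥133 — dominates #7.
#8: network 15≥4, memory 165≥133 — dominates #7.
#9: network 9≥4, memory 166≥133 — dominates #7.
#10: network 9≥4, memory 183≥133 — dominates #7.
Others (#1, #2, #3, #4) are each worse than #7 on at least one objective.

#5, #6, #8, #9, #10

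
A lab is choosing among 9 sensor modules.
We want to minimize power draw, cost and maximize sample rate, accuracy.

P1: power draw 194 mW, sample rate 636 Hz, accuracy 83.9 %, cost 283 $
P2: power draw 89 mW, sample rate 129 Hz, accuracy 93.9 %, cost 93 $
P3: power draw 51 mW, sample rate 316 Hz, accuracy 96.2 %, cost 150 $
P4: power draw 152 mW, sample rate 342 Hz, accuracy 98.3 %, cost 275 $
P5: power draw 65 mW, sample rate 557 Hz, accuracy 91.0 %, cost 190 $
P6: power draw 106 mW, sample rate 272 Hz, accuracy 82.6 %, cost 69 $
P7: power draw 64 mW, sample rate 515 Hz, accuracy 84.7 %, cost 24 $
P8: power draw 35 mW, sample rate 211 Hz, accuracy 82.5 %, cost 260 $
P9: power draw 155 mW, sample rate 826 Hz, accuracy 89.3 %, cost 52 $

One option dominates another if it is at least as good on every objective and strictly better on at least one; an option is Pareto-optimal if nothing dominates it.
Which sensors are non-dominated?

P2, P3, P4, P5, P7, P8, P9

P1: dominated by P9 (power draw 155≤194, sample rate 826≥636, accuracy 89.3≥83.9, cost 52≤283).
P2: not dominated.
P3: not dominated.
P4: not dominated (best accuracy).
P5: not dominated.
P6: dominated by P7 (power draw 64≤106, sample rate 515≥272, accuracy 84.7≥82.6, cost 24≤69).
P7: not dominated (best cost).
P8: not dominated (best power draw).
P9: not dominated (best sample rate).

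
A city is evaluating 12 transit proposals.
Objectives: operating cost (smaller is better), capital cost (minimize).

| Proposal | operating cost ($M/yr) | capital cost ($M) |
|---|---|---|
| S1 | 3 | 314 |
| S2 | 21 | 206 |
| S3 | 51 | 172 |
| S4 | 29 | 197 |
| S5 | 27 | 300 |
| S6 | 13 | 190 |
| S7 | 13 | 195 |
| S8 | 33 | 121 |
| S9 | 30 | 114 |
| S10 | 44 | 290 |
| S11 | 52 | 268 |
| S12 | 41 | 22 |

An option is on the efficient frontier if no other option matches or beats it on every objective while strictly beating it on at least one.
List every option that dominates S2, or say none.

S6: operating cost 13≤21, capital cost 190≤206 — dominates S2.
S7: operating cost 13≤21, capital cost 195≤206 — dominates S2.
Others (S1, S3, S4, S5, S8, S9, S10, S11, S12) are each worse than S2 on at least one objective.

S6, S7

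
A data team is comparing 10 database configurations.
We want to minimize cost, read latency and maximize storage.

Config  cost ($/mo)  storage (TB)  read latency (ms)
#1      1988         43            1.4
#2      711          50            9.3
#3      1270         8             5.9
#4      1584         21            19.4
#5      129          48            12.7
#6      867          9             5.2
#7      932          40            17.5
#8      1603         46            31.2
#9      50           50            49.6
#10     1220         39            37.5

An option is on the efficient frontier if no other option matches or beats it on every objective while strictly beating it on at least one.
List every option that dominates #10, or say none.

#2: cost 711≤1220, storage 50≥39, read latency 9.3≤37.5 — dominates #10.
#5: cost 129≤1220, storage 48≥39, read latency 12.7≤37.5 — dominates #10.
#7: cost 932≤1220, storage 40≥39, read latency 17.5≤37.5 — dominates #10.
Others (#1, #3, #4, #6, #8, #9) are each worse than #10 on at least one objective.

#2, #5, #7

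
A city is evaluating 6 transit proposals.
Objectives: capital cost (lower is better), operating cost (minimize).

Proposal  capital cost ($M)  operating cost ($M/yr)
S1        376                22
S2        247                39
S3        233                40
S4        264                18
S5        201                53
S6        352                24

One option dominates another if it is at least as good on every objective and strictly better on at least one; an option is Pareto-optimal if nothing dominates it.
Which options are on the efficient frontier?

S2, S3, S4, S5

S1: dominated by S4 (capital cost 264≤376, operating cost 18≤22).
S2: not dominated.
S3: not dominated.
S4: not dominated (best operating cost).
S5: not dominated (best capital cost).
S6: dominated by S4 (capital cost 264≤352, operating cost 18≤24).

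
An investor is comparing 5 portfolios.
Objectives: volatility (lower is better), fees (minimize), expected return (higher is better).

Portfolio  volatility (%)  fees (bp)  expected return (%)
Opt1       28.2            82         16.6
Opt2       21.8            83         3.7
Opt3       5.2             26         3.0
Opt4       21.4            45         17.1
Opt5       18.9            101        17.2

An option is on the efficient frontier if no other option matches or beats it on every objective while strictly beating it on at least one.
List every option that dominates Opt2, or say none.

Opt4

Opt4: volatility 21.4≤21.8, fees 45≤83, expected return 17.1≥3.7 — dominates Opt2.
Others (Opt1, Opt3, Opt5) are each worse than Opt2 on at least one objective.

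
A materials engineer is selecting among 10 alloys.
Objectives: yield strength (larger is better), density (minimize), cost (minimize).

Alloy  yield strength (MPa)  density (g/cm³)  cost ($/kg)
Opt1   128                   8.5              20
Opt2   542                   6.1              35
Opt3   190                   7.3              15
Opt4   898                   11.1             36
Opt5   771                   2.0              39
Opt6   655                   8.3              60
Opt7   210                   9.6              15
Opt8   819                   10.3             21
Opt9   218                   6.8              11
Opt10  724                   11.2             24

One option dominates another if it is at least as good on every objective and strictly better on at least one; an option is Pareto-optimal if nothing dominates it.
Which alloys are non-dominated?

Opt1: dominated by Opt3 (yield strength 190≥128, density 7.3≤8.5, cost 15≤20).
Opt2: not dominated.
Opt3: dominated by Opt9 (yield strength 218≥190, density 6.8≤7.3, cost 11≤15).
Opt4: not dominated (best yield strength).
Opt5: not dominated (best density).
Opt6: dominated by Opt5 (yield strength 771≥655, density 2.0≤8.3, cost 39≤60).
Opt7: dominated by Opt9 (yield strength 218≥210, density 6.8≤9.6, cost 11≤15).
Opt8: not dominated.
Opt9: not dominated (best cost).
Opt10: dominated by Opt8 (yield strength 819≥724, density 10.3≤11.2, cost 21≤24).

Opt2, Opt4, Opt5, Opt8, Opt9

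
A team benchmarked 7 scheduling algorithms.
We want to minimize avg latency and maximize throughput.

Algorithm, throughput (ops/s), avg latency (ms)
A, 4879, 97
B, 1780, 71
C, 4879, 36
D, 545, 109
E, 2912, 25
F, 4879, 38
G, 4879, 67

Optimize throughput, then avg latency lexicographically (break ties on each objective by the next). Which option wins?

C

First maximize throughput: best is 4879, kept {A, C, F, G}.
Then minimize avg latency: best is 36, kept {C}.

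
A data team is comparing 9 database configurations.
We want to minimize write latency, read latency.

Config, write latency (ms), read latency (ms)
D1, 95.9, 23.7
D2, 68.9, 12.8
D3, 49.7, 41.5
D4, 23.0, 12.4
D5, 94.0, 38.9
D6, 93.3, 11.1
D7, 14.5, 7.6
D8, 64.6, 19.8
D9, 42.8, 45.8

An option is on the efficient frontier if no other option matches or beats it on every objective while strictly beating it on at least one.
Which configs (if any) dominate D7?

D1: worse on write latency (95.9 vs 14.5).
D2: worse on write latency (68.9 vs 14.5).
D3: worse on write latency (49.7 vs 14.5).
D4: worse on write latency (23.0 vs 14.5).
D5: worse on write latency (94.0 vs 14.5).
D6: worse on write latency (93.3 vs 14.5).
D8: worse on write latency (64.6 vs 14.5).
D9: worse on write latency (42.8 vs 14.5).
No option dominates D7.

none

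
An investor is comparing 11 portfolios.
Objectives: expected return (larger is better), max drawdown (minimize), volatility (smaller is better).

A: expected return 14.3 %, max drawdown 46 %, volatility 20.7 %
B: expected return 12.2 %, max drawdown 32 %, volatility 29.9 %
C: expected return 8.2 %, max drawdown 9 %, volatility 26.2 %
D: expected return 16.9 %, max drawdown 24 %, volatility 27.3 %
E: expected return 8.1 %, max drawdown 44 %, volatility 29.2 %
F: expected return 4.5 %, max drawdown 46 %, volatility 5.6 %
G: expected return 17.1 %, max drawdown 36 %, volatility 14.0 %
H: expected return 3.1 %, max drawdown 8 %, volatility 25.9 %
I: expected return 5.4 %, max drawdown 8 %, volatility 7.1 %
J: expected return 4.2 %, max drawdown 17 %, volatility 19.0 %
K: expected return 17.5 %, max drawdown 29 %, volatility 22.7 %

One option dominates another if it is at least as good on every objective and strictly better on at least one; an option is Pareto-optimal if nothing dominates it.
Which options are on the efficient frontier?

A: dominated by G (expected return 17.1≥14.3, max drawdown 36≤46, volatility 14.0≤20.7).
B: dominated by D (expected return 16.9≥12.2, max drawdown 24≤32, volatility 27.3≤29.9).
C: not dominated.
D: not dominated.
E: dominated by C (expected return 8.2≥8.1, max drawdown 9≤44, volatility 26.2≤29.2).
F: not dominated (best volatility).
G: not dominated.
H: dominated by I (expected return 5.4≥3.1, max drawdown 8≤8, volatility 7.1≤25.9).
I: not dominated.
J: dominated by I (expected return 5.4≥4.2, max drawdown 8≤17, volatility 7.1≤19.0).
K: not dominated (best expected return).

C, D, F, G, I, K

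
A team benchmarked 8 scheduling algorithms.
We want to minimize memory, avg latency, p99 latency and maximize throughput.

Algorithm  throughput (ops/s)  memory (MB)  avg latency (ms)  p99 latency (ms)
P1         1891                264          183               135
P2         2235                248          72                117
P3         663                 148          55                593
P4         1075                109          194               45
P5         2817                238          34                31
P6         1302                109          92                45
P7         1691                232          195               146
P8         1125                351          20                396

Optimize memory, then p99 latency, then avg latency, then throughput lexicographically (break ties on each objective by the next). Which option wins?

First minimize memory: best is 109, kept {P4, P6}.
Then minimize p99 latency: best is 45, kept {P4, P6}.
Then minimize avg latency: best is 92, kept {P6}.

P6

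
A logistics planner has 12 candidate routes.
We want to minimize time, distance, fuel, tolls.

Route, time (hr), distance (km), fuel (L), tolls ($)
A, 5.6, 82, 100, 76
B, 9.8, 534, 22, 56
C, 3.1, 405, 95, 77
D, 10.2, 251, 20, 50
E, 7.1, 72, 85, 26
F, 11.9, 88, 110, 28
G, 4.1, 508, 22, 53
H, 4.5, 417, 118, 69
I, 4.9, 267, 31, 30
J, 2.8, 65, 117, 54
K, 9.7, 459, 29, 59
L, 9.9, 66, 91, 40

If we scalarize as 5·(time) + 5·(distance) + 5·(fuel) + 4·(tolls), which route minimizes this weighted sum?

A: 5·5.6 + 5·82 + 5·100 + 4·76 = 1242.0
B: 5·9.8 + 5·534 + 5·22 + 4·56 = 3053.0
C: 5·3.1 + 5·405 + 5·95 + 4·77 = 2823.5
D: 5·10.2 + 5·251 + 5·20 + 4·50 = 1606.0
E: 5·7.1 + 5·72 + 5·85 + 4·26 = 924.5
F: 5·11.9 + 5·88 + 5·110 + 4·28 = 1161.5
G: 5·4.1 + 5·508 + 5·22 + 4·53 = 2882.5
H: 5·4.5 + 5·417 + 5·118 + 4·69 = 2973.5
I: 5·4.9 + 5·267 + 5·31 + 4·30 = 1634.5
J: 5·2.8 + 5·65 + 5·117 + 4·54 = 1140.0
K: 5·9.7 + 5·459 + 5·29 + 4·59 = 2724.5
L: 5·9.9 + 5·66 + 5·91 + 4·40 = 994.5
Lowest: E at 924.5.

E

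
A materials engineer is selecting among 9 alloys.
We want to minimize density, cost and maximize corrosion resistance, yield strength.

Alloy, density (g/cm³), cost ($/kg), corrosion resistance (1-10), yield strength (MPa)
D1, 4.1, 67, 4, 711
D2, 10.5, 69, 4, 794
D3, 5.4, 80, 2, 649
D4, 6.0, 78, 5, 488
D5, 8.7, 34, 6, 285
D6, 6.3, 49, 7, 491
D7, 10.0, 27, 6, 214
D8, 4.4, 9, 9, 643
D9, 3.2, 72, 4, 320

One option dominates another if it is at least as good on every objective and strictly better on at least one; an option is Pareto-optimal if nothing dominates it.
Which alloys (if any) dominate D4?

D8

D8: density 4.4≤6.0, cost 9≤78, corrosion resistance 9≥5, yield strength 643≥488 — dominates D4.
Others (D1, D2, D3, D5, D6, D7, D9) are each worse than D4 on at least one objective.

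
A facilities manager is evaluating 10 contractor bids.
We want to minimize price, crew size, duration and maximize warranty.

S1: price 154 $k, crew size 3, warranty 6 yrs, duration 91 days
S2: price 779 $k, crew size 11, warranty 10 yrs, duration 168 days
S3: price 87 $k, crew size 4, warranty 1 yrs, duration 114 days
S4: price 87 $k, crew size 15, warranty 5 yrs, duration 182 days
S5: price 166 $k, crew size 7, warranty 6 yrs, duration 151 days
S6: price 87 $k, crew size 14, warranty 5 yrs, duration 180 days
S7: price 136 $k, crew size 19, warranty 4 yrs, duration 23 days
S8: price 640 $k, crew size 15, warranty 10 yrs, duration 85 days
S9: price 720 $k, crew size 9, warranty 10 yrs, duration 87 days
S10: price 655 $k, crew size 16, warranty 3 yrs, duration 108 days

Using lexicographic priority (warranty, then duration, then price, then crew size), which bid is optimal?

First maximize warranty: best is 10, kept {S2, S8, S9}.
Then minimize duration: best is 85, kept {S8}.

S8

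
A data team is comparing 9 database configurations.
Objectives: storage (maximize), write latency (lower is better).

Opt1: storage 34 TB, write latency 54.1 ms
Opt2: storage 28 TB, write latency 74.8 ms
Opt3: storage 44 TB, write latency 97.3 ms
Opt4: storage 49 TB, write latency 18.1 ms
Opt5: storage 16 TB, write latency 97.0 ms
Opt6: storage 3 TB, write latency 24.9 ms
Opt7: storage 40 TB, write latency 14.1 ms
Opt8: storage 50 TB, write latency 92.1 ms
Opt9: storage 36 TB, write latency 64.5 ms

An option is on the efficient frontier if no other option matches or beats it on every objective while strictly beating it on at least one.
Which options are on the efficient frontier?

Opt4, Opt7, Opt8

Opt1: dominated by Opt4 (storage 49≥34, write latency 18.1≤54.1).
Opt2: dominated by Opt1 (storage 34≥28, write latency 54.1≤74.8).
Opt3: dominated by Opt4 (storage 49≥44, write latency 18.1≤97.3).
Opt4: not dominated.
Opt5: dominated by Opt1 (storage 34≥16, write latency 54.1≤97.0).
Opt6: dominated by Opt4 (storage 49≥3, write latency 18.1≤24.9).
Opt7: not dominated (best write latency).
Opt8: not dominated (best storage).
Opt9: dominated by Opt4 (storage 49≥36, write latency 18.1≤64.5).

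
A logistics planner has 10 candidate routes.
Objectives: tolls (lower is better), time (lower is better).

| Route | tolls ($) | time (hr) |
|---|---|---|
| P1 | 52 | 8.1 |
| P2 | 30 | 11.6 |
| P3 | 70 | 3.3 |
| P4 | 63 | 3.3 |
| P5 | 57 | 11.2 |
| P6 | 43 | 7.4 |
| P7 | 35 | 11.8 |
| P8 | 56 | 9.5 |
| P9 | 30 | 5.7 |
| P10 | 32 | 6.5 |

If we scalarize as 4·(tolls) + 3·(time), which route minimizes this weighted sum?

P1: 4·52 + 3·8.1 = 232.3
P2: 4·30 + 3·11.6 = 154.8
P3: 4·70 + 3·3.3 = 289.9
P4: 4·63 + 3·3.3 = 261.9
P5: 4·57 + 3·11.2 = 261.6
P6: 4·43 + 3·7.4 = 194.2
P7: 4·35 + 3·11.8 = 175.4
P8: 4·56 + 3·9.5 = 252.5
P9: 4·30 + 3·5.7 = 137.1
P10: 4·32 + 3·6.5 = 147.5
Lowest: P9 at 137.1.

P9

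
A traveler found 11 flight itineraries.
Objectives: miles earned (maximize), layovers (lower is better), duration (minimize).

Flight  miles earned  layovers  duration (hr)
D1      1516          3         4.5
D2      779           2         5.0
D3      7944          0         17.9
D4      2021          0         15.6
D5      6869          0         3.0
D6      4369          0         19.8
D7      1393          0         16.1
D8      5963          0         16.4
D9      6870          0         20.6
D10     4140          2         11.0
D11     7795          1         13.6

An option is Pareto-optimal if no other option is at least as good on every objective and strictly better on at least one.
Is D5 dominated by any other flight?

No

D1: worse on miles earned (1516 vs 6869).
D2: worse on miles earned (779 vs 6869).
D3: worse on duration (17.9 vs 3.0).
D4: worse on miles earned (2021 vs 6869).
D6: worse on miles earned (4369 vs 6869).
D7: worse on miles earned (1393 vs 6869).
D8: worse on miles earned (5963 vs 6869).
D9: worse on duration (20.6 vs 3.0).
D10: worse on miles earned (4140 vs 6869).
D11: worse on layovers (1 vs 0).
No option is at least as good as D5 on every objective and strictly better on one.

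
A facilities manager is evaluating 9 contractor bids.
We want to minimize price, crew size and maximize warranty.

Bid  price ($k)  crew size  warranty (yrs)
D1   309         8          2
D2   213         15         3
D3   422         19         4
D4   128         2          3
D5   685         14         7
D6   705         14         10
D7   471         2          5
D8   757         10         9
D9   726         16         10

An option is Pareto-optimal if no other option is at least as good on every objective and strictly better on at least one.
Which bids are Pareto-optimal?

D3, D4, D5, D6, D7, D8

D1: dominated by D4 (price 128≤309, crew size 2≤8, warranty 3≥2).
D2: dominated by D4 (price 128≤213, crew size 2≤15, warranty 3≥3).
D3: not dominated.
D4: not dominated (best price).
D5: not dominated.
D6: not dominated.
D7: not dominated.
D8: not dominated.
D9: dominated by D6 (price 705≤726, crew size 14≤16, warranty 10≥10).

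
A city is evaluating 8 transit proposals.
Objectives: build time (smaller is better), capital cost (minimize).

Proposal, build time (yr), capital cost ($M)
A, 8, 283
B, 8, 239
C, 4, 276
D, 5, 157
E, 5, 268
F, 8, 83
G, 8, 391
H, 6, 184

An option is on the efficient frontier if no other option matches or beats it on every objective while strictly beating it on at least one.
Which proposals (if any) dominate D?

A: worse on build time (8 vs 5).
B: worse on build time (8 vs 5).
C: worse on capital cost (276 vs 157).
E: worse on capital cost (268 vs 157).
F: worse on build time (8 vs 5).
G: worse on build time (8 vs 5).
H: worse on build time (6 vs 5).
No option dominates D.

none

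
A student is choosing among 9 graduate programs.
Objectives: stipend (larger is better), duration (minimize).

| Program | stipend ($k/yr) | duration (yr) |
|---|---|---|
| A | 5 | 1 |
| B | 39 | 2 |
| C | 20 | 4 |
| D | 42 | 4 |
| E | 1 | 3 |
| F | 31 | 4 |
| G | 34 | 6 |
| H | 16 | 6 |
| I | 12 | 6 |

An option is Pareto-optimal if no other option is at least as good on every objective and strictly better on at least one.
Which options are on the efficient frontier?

A: not dominated (best duration).
B: not dominated.
C: dominated by B (stipend 39≥20, duration 2≤4).
D: not dominated (best stipend).
E: dominated by A (stipend 5≥1, duration 1≤3).
F: dominated by B (stipend 39≥31, duration 2≤4).
G: dominated by B (stipend 39≥34, duration 2≤6).
H: dominated by B (stipend 39≥16, duration 2≤6).
I: dominated by B (stipend 39≥12, duration 2≤6).

A, B, D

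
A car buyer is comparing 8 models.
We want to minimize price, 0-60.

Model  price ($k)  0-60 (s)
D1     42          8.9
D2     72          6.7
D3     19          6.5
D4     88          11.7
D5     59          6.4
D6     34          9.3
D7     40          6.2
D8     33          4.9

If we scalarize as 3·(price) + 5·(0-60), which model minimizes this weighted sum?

D3

D1: 3·42 + 5·8.9 = 170.5
D2: 3·72 + 5·6.7 = 249.5
D3: 3·19 + 5·6.5 = 89.5
D4: 3·88 + 5·11.7 = 322.5
D5: 3·59 + 5·6.4 = 209.0
D6: 3·34 + 5·9.3 = 148.5
D7: 3·40 + 5·6.2 = 151.0
D8: 3·33 + 5·4.9 = 123.5
Lowest: D3 at 89.5.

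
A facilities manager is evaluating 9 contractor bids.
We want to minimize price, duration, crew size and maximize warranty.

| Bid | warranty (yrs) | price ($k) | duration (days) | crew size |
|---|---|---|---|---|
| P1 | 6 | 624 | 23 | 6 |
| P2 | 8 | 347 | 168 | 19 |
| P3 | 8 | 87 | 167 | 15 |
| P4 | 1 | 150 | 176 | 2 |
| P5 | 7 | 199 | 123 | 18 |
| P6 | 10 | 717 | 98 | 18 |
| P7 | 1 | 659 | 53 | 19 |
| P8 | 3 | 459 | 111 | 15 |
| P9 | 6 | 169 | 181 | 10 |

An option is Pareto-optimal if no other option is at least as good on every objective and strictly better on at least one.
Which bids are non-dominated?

P1: not dominated (best duration).
P2: dominated by P3 (warranty 8≥8, price 87≤347, duration 167≤168, crew size 15≤19).
P3: not dominated (best price).
P4: not dominated (best crew size).
P5: not dominated.
P6: not dominated (best warranty).
P7: dominated by P1 (warranty 6≥1, price 624≤659, duration 23≤53, crew size 6≤19).
P8: not dominated.
P9: not dominated.

P1, P3, P4, P5, P6, P8, P9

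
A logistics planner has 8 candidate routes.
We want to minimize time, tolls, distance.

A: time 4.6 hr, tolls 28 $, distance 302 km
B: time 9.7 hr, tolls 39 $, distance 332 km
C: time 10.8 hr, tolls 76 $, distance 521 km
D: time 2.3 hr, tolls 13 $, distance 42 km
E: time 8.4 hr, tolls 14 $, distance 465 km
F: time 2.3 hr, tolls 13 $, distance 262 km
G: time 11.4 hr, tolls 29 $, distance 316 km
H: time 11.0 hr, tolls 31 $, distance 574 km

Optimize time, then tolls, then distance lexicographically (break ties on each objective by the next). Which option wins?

First minimize time: best is 2.3, kept {D, F}.
Then minimize tolls: best is 13, kept {D, F}.
Then minimize distance: best is 42, kept {D}.

D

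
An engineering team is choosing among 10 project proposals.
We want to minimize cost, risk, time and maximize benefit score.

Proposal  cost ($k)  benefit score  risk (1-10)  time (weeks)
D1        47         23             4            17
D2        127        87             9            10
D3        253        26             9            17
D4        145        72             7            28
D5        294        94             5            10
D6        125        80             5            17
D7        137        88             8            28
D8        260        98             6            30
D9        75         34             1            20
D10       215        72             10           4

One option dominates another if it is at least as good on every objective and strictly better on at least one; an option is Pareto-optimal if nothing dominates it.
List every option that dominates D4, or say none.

D6: cost 125≤145, benefit score 80≥72, risk 5≤7, time 17≤28 — dominates D4.
Others (D1, D2, D3, D5, D7, D8, D9, D10) are each worse than D4 on at least one objective.

D6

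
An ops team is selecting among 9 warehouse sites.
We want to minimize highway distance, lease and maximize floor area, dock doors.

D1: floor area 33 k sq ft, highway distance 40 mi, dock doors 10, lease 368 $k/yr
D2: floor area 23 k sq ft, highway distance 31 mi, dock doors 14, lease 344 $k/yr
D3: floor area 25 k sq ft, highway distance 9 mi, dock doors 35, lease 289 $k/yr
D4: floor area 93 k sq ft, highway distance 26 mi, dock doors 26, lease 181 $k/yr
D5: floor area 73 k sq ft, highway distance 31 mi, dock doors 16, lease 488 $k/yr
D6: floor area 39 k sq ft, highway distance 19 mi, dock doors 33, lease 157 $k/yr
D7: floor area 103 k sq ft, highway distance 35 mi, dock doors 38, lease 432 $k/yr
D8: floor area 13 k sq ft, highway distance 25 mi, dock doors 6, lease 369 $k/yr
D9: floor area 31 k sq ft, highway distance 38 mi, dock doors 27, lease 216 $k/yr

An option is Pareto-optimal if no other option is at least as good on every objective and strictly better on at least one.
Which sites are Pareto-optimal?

D3, D4, D6, D7

D1: dominated by D4 (floor area 93≥33, highway distance 26≤40, dock doors 26≥10, lease 181≤368).
D2: dominated by D3 (floor area 25≥23, highway distance 9≤31, dock doors 35≥14, lease 289≤344).
D3: not dominated (best highway distance).
D4: not dominated.
D5: dominated by D4 (floor area 93≥73, highway distance 26≤31, dock doors 26≥16, lease 181≤488).
D6: not dominated (best lease).
D7: not dominated (best floor area).
D8: dominated by D3 (floor area 25≥13, highway distance 9≤25, dock doors 35≥6, lease 289≤369).
D9: dominated by D6 (floor area 39≥31, highway distance 19≤38, dock doors 33≥27, lease 157≤216).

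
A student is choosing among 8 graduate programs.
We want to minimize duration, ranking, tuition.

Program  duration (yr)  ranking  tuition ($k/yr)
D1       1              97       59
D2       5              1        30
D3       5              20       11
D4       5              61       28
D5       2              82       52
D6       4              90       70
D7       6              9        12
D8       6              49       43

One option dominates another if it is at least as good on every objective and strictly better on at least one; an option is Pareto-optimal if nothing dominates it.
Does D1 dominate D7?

No

D1 vs D7: D1 is worse on ranking (97 vs 9), so it does not dominate D7.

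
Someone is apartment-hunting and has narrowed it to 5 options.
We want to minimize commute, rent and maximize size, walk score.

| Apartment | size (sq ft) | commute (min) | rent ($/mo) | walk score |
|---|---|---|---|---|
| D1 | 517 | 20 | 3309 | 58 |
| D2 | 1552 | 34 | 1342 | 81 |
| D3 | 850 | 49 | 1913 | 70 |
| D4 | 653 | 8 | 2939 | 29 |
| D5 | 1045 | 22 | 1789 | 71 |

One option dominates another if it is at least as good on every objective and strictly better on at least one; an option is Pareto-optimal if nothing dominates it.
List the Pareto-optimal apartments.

D1: not dominated.
D2: not dominated (best size).
D3: dominated by D2 (size 1552≥850, commute 34≤49, rent 1342≤1913, walk score 81≥70).
D4: not dominated (best commute).
D5: not dominated.

D1, D2, D4, D5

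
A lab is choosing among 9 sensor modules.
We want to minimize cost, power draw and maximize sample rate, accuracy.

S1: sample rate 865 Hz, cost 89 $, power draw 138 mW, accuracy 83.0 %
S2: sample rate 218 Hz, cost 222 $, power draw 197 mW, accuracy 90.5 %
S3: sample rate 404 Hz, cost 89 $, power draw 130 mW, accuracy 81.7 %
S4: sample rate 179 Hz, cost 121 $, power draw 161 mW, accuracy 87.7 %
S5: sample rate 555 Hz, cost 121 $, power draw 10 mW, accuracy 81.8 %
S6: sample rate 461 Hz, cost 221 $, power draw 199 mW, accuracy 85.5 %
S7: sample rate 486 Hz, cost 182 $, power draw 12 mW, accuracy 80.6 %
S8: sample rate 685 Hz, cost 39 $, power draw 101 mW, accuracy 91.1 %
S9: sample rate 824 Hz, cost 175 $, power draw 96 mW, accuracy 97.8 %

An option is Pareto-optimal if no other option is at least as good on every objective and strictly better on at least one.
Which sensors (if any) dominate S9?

none

S1: worse on power draw (138 vs 96).
S2: worse on sample rate (218 vs 824).
S3: worse on sample rate (404 vs 824).
S4: worse on sample rate (179 vs 824).
S5: worse on sample rate (555 vs 824).
S6: worse on sample rate (461 vs 824).
S7: worse on sample rate (486 vs 824).
S8: worse on sample rate (685 vs 824).
No option dominates S9.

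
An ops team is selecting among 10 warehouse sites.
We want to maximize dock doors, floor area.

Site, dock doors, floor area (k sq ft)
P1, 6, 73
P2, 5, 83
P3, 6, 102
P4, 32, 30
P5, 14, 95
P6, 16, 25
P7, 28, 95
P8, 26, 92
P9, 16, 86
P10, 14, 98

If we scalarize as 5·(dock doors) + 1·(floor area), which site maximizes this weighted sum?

P7

P1: 5·6 + 1·73 = 103
P2: 5·5 + 1·83 = 108
P3: 5·6 + 1·102 = 132
P4: 5·32 + 1·30 = 190
P5: 5·14 + 1·95 = 165
P6: 5·16 + 1·25 = 105
P7: 5·28 + 1·95 = 235
P8: 5·26 + 1·92 = 222
P9: 5·16 + 1·86 = 166
P10: 5·14 + 1·98 = 168
Highest: P7 at 235.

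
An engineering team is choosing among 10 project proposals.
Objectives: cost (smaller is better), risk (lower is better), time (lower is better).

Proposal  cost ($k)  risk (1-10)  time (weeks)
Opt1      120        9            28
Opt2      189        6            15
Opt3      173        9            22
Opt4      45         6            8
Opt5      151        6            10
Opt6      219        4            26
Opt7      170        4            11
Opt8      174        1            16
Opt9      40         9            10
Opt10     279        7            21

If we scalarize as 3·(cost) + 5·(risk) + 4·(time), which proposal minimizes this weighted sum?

Opt1: 3·120 + 5·9 + 4·28 = 517
Opt2: 3·189 + 5·6 + 4·15 = 657
Opt3: 3·173 + 5·9 + 4·22 = 652
Opt4: 3·45 + 5·6 + 4·8 = 197
Opt5: 3·151 + 5·6 + 4·10 = 523
Opt6: 3·219 + 5·4 + 4·26 = 781
Opt7: 3·170 + 5·4 + 4·11 = 574
Opt8: 3·174 + 5·1 + 4·16 = 591
Opt9: 3·40 + 5·9 + 4·10 = 205
Opt10: 3·279 + 5·7 + 4·21 = 956
Lowest: Opt4 at 197.

Opt4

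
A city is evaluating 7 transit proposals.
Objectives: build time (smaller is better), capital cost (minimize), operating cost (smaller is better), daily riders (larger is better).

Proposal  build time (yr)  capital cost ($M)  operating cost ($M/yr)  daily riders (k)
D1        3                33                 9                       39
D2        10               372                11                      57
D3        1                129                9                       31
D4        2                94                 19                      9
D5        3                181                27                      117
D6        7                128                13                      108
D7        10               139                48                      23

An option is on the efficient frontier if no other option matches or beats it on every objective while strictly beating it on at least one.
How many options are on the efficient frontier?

6

D1: not dominated (best capital cost).
D2: not dominated.
D3: not dominated (best build time).
D4: not dominated.
D5: not dominated (best daily riders).
D6: not dominated.
D7: dominated by D1 (build time 3≤10, capital cost 33≤139, operating cost 9≤48, daily riders 39≥23).
Pareto-optimal: D1, D2, D3, D4, D5, D6 → 6.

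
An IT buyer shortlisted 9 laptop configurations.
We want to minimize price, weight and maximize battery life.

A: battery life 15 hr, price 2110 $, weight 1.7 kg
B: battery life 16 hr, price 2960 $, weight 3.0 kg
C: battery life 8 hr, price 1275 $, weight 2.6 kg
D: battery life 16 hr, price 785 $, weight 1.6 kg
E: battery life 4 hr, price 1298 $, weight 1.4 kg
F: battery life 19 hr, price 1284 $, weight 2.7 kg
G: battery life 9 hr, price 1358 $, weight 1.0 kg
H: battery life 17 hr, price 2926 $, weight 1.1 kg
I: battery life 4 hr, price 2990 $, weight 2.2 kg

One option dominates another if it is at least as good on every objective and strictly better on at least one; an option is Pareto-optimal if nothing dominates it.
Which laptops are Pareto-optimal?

D, E, F, G, H

A: dominated by D (battery life 16≥15, price 785≤2110, weight 1.6≤1.7).
B: dominated by D (battery life 16≥16, price 785≤2960, weight 1.6≤3.0).
C: dominated by D (battery life 16≥8, price 785≤1275, weight 1.6≤2.6).
D: not dominated (best price).
E: not dominated.
F: not dominated (best battery life).
G: not dominated (best weight).
H: not dominated.
I: dominated by A (battery life 15≥4, price 2110≤2990, weight 1.7≤2.2).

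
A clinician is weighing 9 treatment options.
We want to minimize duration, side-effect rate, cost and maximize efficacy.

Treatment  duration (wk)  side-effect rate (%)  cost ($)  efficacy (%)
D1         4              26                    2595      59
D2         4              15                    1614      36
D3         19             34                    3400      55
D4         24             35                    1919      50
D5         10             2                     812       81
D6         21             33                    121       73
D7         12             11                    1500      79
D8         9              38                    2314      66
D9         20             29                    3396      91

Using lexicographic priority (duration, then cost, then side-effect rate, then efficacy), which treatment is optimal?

First minimize duration: best is 4, kept {D1, D2}.
Then minimize cost: best is 1614, kept {D2}.

D2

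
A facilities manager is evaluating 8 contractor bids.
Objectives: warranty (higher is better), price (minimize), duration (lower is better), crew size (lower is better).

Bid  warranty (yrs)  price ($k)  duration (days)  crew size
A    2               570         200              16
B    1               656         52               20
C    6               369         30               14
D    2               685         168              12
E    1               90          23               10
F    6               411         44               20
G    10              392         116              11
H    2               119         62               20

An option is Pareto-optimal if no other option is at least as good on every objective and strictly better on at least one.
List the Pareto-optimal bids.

C, E, G, H

A: dominated by C (warranty 6≥2, price 369≤570, duration 30≤200, crew size 14≤16).
B: dominated by C (warranty 6≥1, price 369≤656, duration 30≤52, crew size 14≤20).
C: not dominated.
D: dominated by G (warranty 10≥2, price 392≤685, duration 116≤168, crew size 11≤12).
E: not dominated (best price).
F: dominated by C (warranty 6≥6, price 369≤411, duration 30≤44, crew size 14≤20).
G: not dominated (best warranty).
H: not dominated.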